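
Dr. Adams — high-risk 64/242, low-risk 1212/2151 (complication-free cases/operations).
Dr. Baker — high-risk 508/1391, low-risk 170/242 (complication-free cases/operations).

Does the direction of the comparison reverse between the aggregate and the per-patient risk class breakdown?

High-risk: Dr. Adams 64/242 = 26.4%, Dr. Baker 508/1391 = 36.5% → Dr. Baker
Low-risk: Dr. Adams 1212/2151 = 56.3%, Dr. Baker 170/242 = 70.2% → Dr. Baker
Overall: Dr. Adams 1276/2393 = 53.3%, Dr. Baker 678/1633 = 41.5% → Dr. Adams
Dr. Baker wins each patient risk group but Dr. Adams wins overall — the comparison reverses. Dr. Baker's operations skew toward high-risk, which has a lower base rate.

Yes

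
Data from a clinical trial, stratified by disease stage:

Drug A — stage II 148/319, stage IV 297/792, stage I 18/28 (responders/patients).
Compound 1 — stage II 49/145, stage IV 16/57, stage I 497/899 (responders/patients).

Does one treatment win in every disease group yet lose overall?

Yes

Stage II: Drug A 148/319 = 46.4%, Compound 1 49/145 = 33.8% → Drug A
Stage IV: Drug A 297/792 = 37.5%, Compound 1 16/57 = 28.1% → Drug A
Stage I: Drug A 18/28 = 64.3%, Compound 1 497/899 = 55.3% → Drug A
Overall: Drug A 463/1139 = 40.6%, Compound 1 562/1101 = 51.0% → Compound 1
Drug A wins each disease group but Compound 1 wins overall — the comparison reverses. Drug A's patients skew toward stage IV, which has a lower base rate.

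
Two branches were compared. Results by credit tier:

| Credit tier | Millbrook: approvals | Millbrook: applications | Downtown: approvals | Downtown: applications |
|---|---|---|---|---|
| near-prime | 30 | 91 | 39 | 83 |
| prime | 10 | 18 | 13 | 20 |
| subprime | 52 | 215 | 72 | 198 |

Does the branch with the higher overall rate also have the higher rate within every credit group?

Yes

Near-prime: Millbrook 30/91 = 33.0%, Downtown 39/83 = 47.0% → Downtown
Prime: Millbrook 10/18 = 55.6%, Downtown 13/20 = 65.0% → Downtown
Subprime: Millbrook 52/215 = 24.2%, Downtown 72/198 = 36.4% → Downtown
Overall: Millbrook 92/324 = 28.4%, Downtown 124/301 = 41.2% → Downtown
Downtown wins overall and in every credit group — no reversal.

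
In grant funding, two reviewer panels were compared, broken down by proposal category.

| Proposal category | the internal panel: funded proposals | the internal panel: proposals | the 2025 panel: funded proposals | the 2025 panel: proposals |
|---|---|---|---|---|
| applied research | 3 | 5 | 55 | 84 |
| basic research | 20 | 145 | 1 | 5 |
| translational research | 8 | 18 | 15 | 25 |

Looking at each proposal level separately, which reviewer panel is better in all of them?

Applied research: the internal panel 3/5 = 60.0%, the 2025 panel 55/84 = 65.5% → the 2025 panel
Basic research: the internal panel 20/145 = 13.8%, the 2025 panel 1/5 = 20.0% → the 2025 panel
Translational research: the internal panel 8/18 = 44.4%, the 2025 panel 15/25 = 60.0% → the 2025 panel
The 2025 panel has the higher rate in all 3 groups.

the 2025 panel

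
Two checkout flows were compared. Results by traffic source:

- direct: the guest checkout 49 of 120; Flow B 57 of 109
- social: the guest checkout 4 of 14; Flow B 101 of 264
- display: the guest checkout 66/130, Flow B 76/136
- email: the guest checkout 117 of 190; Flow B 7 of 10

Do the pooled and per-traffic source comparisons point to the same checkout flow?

Direct: the guest checkout 49/120 = 40.8%, Flow B 57/109 = 52.3% → Flow B
Social: the guest checkout 4/14 = 28.6%, Flow B 101/264 = 38.3% → Flow B
Display: the guest checkout 66/130 = 50.8%, Flow B 76/136 = 55.9% → Flow B
Email: the guest checkout 117/190 = 61.6%, Flow B 7/10 = 70.0% → Flow B
Overall: the guest checkout 236/454 = 52.0%, Flow B 241/519 = 46.4% → the guest checkout
Flow B wins each traffic group but the guest checkout wins overall — the comparison reverses. Flow B's sessions skew toward social, which has a lower base rate.

No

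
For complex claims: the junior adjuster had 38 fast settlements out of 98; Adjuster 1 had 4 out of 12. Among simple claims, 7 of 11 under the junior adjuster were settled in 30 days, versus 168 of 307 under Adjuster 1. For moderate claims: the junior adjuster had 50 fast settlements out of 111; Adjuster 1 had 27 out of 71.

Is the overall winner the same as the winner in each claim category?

Complex: the junior adjuster 38/98 = 38.8%, Adjuster 1 4/12 = 33.3% → the junior adjuster
Simple: the junior adjuster 7/11 = 63.6%, Adjuster 1 168/307 = 54.7% → the junior adjuster
Moderate: the junior adjuster 50/111 = 45.0%, Adjuster 1 27/71 = 38.0% → the junior adjuster
Overall: the junior adjuster 95/220 = 43.2%, Adjuster 1 199/390 = 51.0% → Adjuster 1
The junior adjuster wins each claim group but Adjuster 1 wins overall — the comparison reverses. The junior adjuster's claims skew toward complex, which has a lower base rate.

No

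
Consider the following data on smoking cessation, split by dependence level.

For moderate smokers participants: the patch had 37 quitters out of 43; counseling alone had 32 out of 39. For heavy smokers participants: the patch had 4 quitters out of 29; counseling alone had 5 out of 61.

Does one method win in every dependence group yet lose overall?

No

Moderate smokers: the patch 37/43 = 86.0%, counseling alone 32/39 = 82.1% → the patch
Heavy smokers: the patch 4/29 = 13.8%, counseling alone 5/61 = 8.2% → the patch
Overall: the patch 41/72 = 56.9%, counseling alone 37/100 = 37.0% → the patch
The patch wins overall and in every dependence group — no reversal.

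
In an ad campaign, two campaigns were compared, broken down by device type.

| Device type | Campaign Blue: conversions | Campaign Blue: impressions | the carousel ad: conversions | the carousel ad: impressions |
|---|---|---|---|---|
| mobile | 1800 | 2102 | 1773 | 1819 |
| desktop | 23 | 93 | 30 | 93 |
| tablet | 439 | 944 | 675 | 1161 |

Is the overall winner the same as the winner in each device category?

Mobile: Campaign Blue 1800/2102 = 85.6%, the carousel ad 1773/1819 = 97.5% → the carousel ad
Desktop: Campaign Blue 23/93 = 24.7%, the carousel ad 30/93 = 32.3% → the carousel ad
Tablet: Campaign Blue 439/944 = 46.5%, the carousel ad 675/1161 = 58.1% → the carousel ad
Overall: Campaign Blue 2262/3139 = 72.1%, the carousel ad 2478/3073 = 80.6% → the carousel ad
The carousel ad wins overall and in every device group — no reversal.

Yes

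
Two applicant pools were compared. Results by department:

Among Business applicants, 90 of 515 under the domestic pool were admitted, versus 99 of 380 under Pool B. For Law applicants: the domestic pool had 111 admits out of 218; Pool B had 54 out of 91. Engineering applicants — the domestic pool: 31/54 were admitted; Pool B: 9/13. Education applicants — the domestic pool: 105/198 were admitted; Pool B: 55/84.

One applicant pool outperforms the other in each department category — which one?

Pool B

Business: the domestic pool 90/515 = 17.5%, Pool B 99/380 = 26.1% → Pool B
Law: the domestic pool 111/218 = 50.9%, Pool B 54/91 = 59.3% → Pool B
Engineering: the domestic pool 31/54 = 57.4%, Pool B 9/13 = 69.2% → Pool B
Education: the domestic pool 105/198 = 53.0%, Pool B 55/84 = 65.5% → Pool B
Pool B has the higher rate in all 4 groups.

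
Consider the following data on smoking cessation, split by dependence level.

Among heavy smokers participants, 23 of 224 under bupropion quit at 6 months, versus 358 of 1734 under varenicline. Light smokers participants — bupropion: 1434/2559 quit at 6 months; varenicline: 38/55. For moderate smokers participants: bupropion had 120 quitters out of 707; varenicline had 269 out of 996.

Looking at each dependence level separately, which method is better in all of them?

varenicline

Heavy smokers: bupropion 23/224 = 10.3%, varenicline 358/1734 = 20.6% → varenicline
Light smokers: bupropion 1434/2559 = 56.0%, varenicline 38/55 = 69.1% → varenicline
Moderate smokers: bupropion 120/707 = 17.0%, varenicline 269/996 = 27.0% → varenicline
Varenicline has the higher rate in all 3 groups.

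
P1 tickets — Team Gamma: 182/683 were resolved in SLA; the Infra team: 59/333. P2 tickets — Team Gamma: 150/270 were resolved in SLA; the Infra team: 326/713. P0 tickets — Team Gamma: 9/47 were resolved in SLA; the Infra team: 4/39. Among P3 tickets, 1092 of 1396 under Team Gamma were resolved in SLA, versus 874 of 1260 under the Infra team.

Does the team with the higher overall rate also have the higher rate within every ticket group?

P1: Team Gamma 182/683 = 26.6%, the Infra team 59/333 = 17.7% → Team Gamma
P2: Team Gamma 150/270 = 55.6%, the Infra team 326/713 = 45.7% → Team Gamma
P0: Team Gamma 9/47 = 19.1%, the Infra team 4/39 = 10.3% → Team Gamma
P3: Team Gamma 1092/1396 = 78.2%, the Infra team 874/1260 = 69.4% → Team Gamma
Overall: Team Gamma 1433/2396 = 59.8%, the Infra team 1263/2345 = 53.9% → Team Gamma
Team Gamma wins overall and in every ticket group — no reversal.

Yes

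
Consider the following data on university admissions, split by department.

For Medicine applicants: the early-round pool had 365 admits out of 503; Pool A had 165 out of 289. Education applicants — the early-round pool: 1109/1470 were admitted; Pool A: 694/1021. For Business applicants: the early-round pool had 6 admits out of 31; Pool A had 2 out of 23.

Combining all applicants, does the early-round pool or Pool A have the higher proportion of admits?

the early-round pool

Medicine: the early-round pool 365/503 = 72.6%, Pool A 165/289 = 57.1% → the early-round pool
Education: the early-round pool 1109/1470 = 75.4%, Pool A 694/1021 = 68.0% → the early-round pool
Business: the early-round pool 6/31 = 19.4%, Pool A 2/23 = 8.7% → the early-round pool
Overall: the early-round pool 1480/2004 = 73.9%, Pool A 861/1333 = 64.6% → the early-round pool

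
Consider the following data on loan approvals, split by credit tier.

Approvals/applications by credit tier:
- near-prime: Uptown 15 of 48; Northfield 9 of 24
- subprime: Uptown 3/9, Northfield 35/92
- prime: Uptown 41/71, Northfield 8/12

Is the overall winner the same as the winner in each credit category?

No

Near-prime: Uptown 15/48 = 31.2%, Northfield 9/24 = 37.5% → Northfield
Subprime: Uptown 3/9 = 33.3%, Northfield 35/92 = 38.0% → Northfield
Prime: Uptown 41/71 = 57.7%, Northfield 8/12 = 66.7% → Northfield
Overall: Uptown 59/128 = 46.1%, Northfield 52/128 = 40.6% → Uptown
Northfield wins each credit group but Uptown wins overall — the comparison reverses. Northfield's applications skew toward subprime, which has a lower base rate.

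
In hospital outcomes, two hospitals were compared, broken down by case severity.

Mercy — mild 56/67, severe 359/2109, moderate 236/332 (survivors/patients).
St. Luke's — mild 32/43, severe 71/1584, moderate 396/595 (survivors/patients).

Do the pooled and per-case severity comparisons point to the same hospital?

Yes

Mild: Mercy 56/67 = 83.6%, St. Luke's 32/43 = 74.4% → Mercy
Severe: Mercy 359/2109 = 17.0%, St. Luke's 71/1584 = 4.5% → Mercy
Moderate: Mercy 236/332 = 71.1%, St. Luke's 396/595 = 66.6% → Mercy
Overall: Mercy 651/2508 = 26.0%, St. Luke's 499/2222 = 22.5% → Mercy
Mercy wins overall and in every case group — no reversal.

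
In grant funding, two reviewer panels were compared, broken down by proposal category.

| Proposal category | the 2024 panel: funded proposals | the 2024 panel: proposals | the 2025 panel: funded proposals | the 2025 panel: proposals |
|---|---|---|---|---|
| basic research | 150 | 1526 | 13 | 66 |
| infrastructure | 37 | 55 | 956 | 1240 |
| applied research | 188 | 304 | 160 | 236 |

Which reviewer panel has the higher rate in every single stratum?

Basic research: the 2024 panel 150/1526 = 9.8%, the 2025 panel 13/66 = 19.7% → the 2025 panel
Infrastructure: the 2024 panel 37/55 = 67.3%, the 2025 panel 956/1240 = 77.1% → the 2025 panel
Applied research: the 2024 panel 188/304 = 61.8%, the 2025 panel 160/236 = 67.8% → the 2025 panel
The 2025 panel has the higher rate in all 3 groups.

the 2025 panel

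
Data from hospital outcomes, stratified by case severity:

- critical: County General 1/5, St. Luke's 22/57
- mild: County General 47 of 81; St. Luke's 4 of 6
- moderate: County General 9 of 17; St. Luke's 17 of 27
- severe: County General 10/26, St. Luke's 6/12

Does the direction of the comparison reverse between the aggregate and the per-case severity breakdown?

Critical: County General 1/5 = 20.0%, St. Luke's 22/57 = 38.6% → St. Luke's
Mild: County General 47/81 = 58.0%, St. Luke's 4/6 = 66.7% → St. Luke's
Moderate: County General 9/17 = 52.9%, St. Luke's 17/27 = 63.0% → St. Luke's
Severe: County General 10/26 = 38.5%, St. Luke's 6/12 = 50.0% → St. Luke's
Overall: County General 67/129 = 51.9%, St. Luke's 49/102 = 48.0% → County General
St. Luke's wins each case group but County General wins overall — the comparison reverses. St. Luke's's patients skew toward critical, which has a lower base rate.

Yes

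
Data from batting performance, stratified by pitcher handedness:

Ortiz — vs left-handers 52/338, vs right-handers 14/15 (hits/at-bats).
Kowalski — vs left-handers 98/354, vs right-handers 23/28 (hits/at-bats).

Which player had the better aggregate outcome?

Kowalski

Vs left-handers: Ortiz 52/338 = 15.4%, Kowalski 98/354 = 27.7% → Kowalski
Vs right-handers: Ortiz 14/15 = 93.3%, Kowalski 23/28 = 82.1% → Ortiz
Overall: Ortiz 66/353 = 18.7%, Kowalski 121/382 = 31.7% → Kowalski
(Neither sweeps every pitcher group, but Kowalski has the higher pooled rate.)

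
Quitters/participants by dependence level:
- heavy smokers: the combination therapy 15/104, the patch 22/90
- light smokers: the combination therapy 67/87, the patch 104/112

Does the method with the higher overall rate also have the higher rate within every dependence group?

Yes

Heavy smokers: the combination therapy 15/104 = 14.4%, the patch 22/90 = 24.4% → the patch
Light smokers: the combination therapy 67/87 = 77.0%, the patch 104/112 = 92.9% → the patch
Overall: the combination therapy 82/191 = 42.9%, the patch 126/202 = 62.4% → the patch
The patch wins overall and in every dependence group — no reversal.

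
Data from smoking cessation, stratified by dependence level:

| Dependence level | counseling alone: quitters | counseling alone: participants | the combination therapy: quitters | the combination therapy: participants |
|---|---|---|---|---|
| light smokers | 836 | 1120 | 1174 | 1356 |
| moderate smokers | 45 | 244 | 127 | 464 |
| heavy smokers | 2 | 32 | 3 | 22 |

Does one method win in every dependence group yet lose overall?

No

Light smokers: counseling alone 836/1120 = 74.6%, the combination therapy 1174/1356 = 86.6% → the combination therapy
Moderate smokers: counseling alone 45/244 = 18.4%, the combination therapy 127/464 = 27.4% → the combination therapy
Heavy smokers: counseling alone 2/32 = 6.2%, the combination therapy 3/22 = 13.6% → the combination therapy
Overall: counseling alone 883/1396 = 63.3%, the combination therapy 1304/1842 = 70.8% → the combination therapy
The combination therapy wins overall and in every dependence group — no reversal.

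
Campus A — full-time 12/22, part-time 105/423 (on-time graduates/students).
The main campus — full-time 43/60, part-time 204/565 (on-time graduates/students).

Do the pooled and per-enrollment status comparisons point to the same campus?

Full-time: Campus A 12/22 = 54.5%, the main campus 43/60 = 71.7% → the main campus
Part-time: Campus A 105/423 = 24.8%, the main campus 204/565 = 36.1% → the main campus
Overall: Campus A 117/445 = 26.3%, the main campus 247/625 = 39.5% → the main campus
The main campus wins overall and in every enrollment group — no reversal.

Yes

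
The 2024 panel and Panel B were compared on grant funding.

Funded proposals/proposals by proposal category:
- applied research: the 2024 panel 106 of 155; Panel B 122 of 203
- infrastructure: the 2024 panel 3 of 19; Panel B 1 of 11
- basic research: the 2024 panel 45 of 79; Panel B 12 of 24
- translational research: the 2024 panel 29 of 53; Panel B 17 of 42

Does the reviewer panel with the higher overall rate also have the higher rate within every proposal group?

Yes

Applied research: the 2024 panel 106/155 = 68.4%, Panel B 122/203 = 60.1% → the 2024 panel
Infrastructure: the 2024 panel 3/19 = 15.8%, Panel B 1/11 = 9.1% → the 2024 panel
Basic research: the 2024 panel 45/79 = 57.0%, Panel B 12/24 = 50.0% → the 2024 panel
Translational research: the 2024 panel 29/53 = 54.7%, Panel B 17/42 = 40.5% → the 2024 panel
Overall: the 2024 panel 183/306 = 59.8%, Panel B 152/280 = 54.3% → the 2024 panel
The 2024 panel wins overall and in every proposal group — no reversal.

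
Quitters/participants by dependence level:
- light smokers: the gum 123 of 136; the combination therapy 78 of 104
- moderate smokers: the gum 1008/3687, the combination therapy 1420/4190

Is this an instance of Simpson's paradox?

No

Light smokers: the gum 123/136 = 90.4%, the combination therapy 78/104 = 75.0% → the gum
Moderate smokers: the gum 1008/3687 = 27.3%, the combination therapy 1420/4190 = 33.9% → the combination therapy
Overall: the gum 1131/3823 = 29.6%, the combination therapy 1498/4294 = 34.9% → the combination therapy
Neither sweeps: the gum wins 1 of 2 groups, the combination therapy wins 1. The combination therapy wins overall but not every group — no Simpson reversal.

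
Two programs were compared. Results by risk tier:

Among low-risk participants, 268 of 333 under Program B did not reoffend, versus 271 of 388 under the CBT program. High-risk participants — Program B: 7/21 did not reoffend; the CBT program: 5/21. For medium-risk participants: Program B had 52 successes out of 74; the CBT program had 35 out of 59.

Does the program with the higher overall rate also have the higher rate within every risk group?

Yes

Low-risk: Program B 268/333 = 80.5%, the CBT program 271/388 = 69.8% → Program B
High-risk: Program B 7/21 = 33.3%, the CBT program 5/21 = 23.8% → Program B
Medium-risk: Program B 52/74 = 70.3%, the CBT program 35/59 = 59.3% → Program B
Overall: Program B 327/428 = 76.4%, the CBT program 311/468 = 66.5% → Program B
Program B wins overall and in every risk group — no reversal.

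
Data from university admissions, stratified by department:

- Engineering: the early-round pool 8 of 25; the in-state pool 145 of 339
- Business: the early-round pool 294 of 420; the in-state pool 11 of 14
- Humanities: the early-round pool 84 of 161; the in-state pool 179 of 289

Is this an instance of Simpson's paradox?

Yes

Engineering: the early-round pool 8/25 = 32.0%, the in-state pool 145/339 = 42.8% → the in-state pool
Business: the early-round pool 294/420 = 70.0%, the in-state pool 11/14 = 78.6% → the in-state pool
Humanities: the early-round pool 84/161 = 52.2%, the in-state pool 179/289 = 61.9% → the in-state pool
Overall: the early-round pool 386/606 = 63.7%, the in-state pool 335/642 = 52.2% → the early-round pool
The in-state pool wins each department group but the early-round pool wins overall — the comparison reverses. The in-state pool's applicants skew toward Engineering, which has a lower base rate.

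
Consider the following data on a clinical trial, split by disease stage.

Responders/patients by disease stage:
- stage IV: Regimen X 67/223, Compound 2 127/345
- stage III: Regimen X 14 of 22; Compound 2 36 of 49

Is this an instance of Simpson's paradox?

Stage IV: Regimen X 67/223 = 30.0%, Compound 2 127/345 = 36.8% → Compound 2
Stage III: Regimen X 14/22 = 63.6%, Compound 2 36/49 = 73.5% → Compound 2
Overall: Regimen X 81/245 = 33.1%, Compound 2 163/394 = 41.4% → Compound 2
Compound 2 wins overall and in every disease group — no reversal.

No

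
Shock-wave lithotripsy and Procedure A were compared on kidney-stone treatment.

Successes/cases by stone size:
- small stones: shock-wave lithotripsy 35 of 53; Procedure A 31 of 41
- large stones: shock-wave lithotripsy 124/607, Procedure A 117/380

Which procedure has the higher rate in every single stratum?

Procedure A

Small stones: shock-wave lithotripsy 35/53 = 66.0%, Procedure A 31/41 = 75.6% → Procedure A
Large stones: shock-wave lithotripsy 124/607 = 20.4%, Procedure A 117/380 = 30.8% → Procedure A
Procedure A has the higher rate in both groups.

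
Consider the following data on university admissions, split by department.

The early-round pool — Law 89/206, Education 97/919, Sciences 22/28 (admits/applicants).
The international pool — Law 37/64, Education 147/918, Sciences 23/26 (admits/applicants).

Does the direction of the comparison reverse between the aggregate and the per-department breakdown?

No

Law: the early-round pool 89/206 = 43.2%, the international pool 37/64 = 57.8% → the international pool
Education: the early-round pool 97/919 = 10.6%, the international pool 147/918 = 16.0% → the international pool
Sciences: the early-round pool 22/28 = 78.6%, the international pool 23/26 = 88.5% → the international pool
Overall: the early-round pool 208/1153 = 18.0%, the international pool 207/1008 = 20.5% → the international pool
The international pool wins overall and in every department group — no reversal.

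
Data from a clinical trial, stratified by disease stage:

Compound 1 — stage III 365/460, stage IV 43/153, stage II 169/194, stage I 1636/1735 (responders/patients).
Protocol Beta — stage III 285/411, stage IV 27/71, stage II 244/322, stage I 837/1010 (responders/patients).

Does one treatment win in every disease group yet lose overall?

No

Stage III: Compound 1 365/460 = 79.3%, Protocol Beta 285/411 = 69.3% → Compound 1
Stage IV: Compound 1 43/153 = 28.1%, Protocol Beta 27/71 = 38.0% → Protocol Beta
Stage II: Compound 1 169/194 = 87.1%, Protocol Beta 244/322 = 75.8% → Compound 1
Stage I: Compound 1 1636/1735 = 94.3%, Protocol Beta 837/1010 = 82.9% → Compound 1
Overall: Compound 1 2213/2542 = 87.1%, Protocol Beta 1393/1814 = 76.8% → Compound 1
Neither sweeps: Compound 1 wins 3 of 4 groups, Protocol Beta wins 1. Compound 1 wins overall but not every group — no Simpson reversal.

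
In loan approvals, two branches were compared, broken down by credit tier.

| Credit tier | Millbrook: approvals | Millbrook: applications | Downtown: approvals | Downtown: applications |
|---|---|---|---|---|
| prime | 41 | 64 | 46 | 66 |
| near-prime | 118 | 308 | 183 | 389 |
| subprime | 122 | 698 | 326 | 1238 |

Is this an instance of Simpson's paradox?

Prime: Millbrook 41/64 = 64.1%, Downtown 46/66 = 69.7% → Downtown
Near-prime: Millbrook 118/308 = 38.3%, Downtown 183/389 = 47.0% → Downtown
Subprime: Millbrook 122/698 = 17.5%, Downtown 326/1238 = 26.3% → Downtown
Overall: Millbrook 281/1070 = 26.3%, Downtown 555/1693 = 32.8% → Downtown
Downtown wins overall and in every credit group — no reversal.

No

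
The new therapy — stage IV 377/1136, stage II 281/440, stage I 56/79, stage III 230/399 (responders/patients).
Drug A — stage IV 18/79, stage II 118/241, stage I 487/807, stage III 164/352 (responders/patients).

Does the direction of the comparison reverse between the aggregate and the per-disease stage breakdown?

Stage IV: the new therapy 377/1136 = 33.2%, Drug A 18/79 = 22.8% → the new therapy
Stage II: the new therapy 281/440 = 63.9%, Drug A 118/241 = 49.0% → the new therapy
Stage I: the new therapy 56/79 = 70.9%, Drug A 487/807 = 60.3% → the new therapy
Stage III: the new therapy 230/399 = 57.6%, Drug A 164/352 = 46.6% → the new therapy
Overall: the new therapy 944/2054 = 46.0%, Drug A 787/1479 = 53.2% → Drug A
The new therapy wins each disease group but Drug A wins overall — the comparison reverses. The new therapy's patients skew toward stage IV, which has a lower base rate.

Yes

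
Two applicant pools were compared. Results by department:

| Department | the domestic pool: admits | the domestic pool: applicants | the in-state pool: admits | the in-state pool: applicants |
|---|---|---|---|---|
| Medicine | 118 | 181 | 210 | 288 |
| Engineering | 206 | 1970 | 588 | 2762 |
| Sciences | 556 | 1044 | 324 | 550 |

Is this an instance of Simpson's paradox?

Medicine: the domestic pool 118/181 = 65.2%, the in-state pool 210/288 = 72.9% → the in-state pool
Engineering: the domestic pool 206/1970 = 10.5%, the in-state pool 588/2762 = 21.3% → the in-state pool
Sciences: the domestic pool 556/1044 = 53.3%, the in-state pool 324/550 = 58.9% → the in-state pool
Overall: the domestic pool 880/3195 = 27.5%, the in-state pool 1122/3600 = 31.2% → the in-state pool
The in-state pool wins overall and in every department group — no reversal.

No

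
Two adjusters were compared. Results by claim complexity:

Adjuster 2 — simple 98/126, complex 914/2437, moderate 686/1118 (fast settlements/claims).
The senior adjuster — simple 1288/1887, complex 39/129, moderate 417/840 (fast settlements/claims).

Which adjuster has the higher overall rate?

Simple: Adjuster 2 98/126 = 77.8%, the senior adjuster 1288/1887 = 68.3% → Adjuster 2
Complex: Adjuster 2 914/2437 = 37.5%, the senior adjuster 39/129 = 30.2% → Adjuster 2
Moderate: Adjuster 2 686/1118 = 61.4%, the senior adjuster 417/840 = 49.6% → Adjuster 2
Overall: Adjuster 2 1698/3681 = 46.1%, the senior adjuster 1744/2856 = 61.1% → the senior adjuster
(Adjuster 2 wins every claim group but the senior adjuster wins overall — Adjuster 2's claims skew toward the low-rate complex group.)

the senior adjuster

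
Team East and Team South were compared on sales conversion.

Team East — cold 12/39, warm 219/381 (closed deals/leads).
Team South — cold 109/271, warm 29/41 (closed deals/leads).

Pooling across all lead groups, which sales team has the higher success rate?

Cold: Team East 12/39 = 30.8%, Team South 109/271 = 40.2% → Team South
Warm: Team East 219/381 = 57.5%, Team South 29/41 = 70.7% → Team South
Overall: Team East 231/420 = 55.0%, Team South 138/312 = 44.2% → Team East
(Team South wins every lead group but Team East wins overall — Team South's leads skew toward the low-rate cold group.)

Team East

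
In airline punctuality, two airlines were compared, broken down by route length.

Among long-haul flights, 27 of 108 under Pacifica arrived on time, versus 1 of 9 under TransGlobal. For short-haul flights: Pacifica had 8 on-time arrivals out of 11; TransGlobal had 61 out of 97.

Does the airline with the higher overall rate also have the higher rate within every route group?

Long-haul: Pacifica 27/108 = 25.0%, TransGlobal 1/9 = 11.1% → Pacifica
Short-haul: Pacifica 8/11 = 72.7%, TransGlobal 61/97 = 62.9% → Pacifica
Overall: Pacifica 35/119 = 29.4%, TransGlobal 62/106 = 58.5% → TransGlobal
Pacifica wins each route group but TransGlobal wins overall — the comparison reverses. Pacifica's flights skew toward long-haul, which has a lower base rate.

No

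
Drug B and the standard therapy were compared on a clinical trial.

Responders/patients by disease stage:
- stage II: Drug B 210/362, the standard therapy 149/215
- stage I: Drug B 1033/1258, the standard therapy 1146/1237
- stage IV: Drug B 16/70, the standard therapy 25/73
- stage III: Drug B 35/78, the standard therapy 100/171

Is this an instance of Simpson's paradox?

No

Stage II: Drug B 210/362 = 58.0%, the standard therapy 149/215 = 69.3% → the standard therapy
Stage I: Drug B 1033/1258 = 82.1%, the standard therapy 1146/1237 = 92.6% → the standard therapy
Stage IV: Drug B 16/70 = 22.9%, the standard therapy 25/73 = 34.2% → the standard therapy
Stage III: Drug B 35/78 = 44.9%, the standard therapy 100/171 = 58.5% → the standard therapy
Overall: Drug B 1294/1768 = 73.2%, the standard therapy 1420/1696 = 83.7% → the standard therapy
The standard therapy wins overall and in every disease group — no reversal.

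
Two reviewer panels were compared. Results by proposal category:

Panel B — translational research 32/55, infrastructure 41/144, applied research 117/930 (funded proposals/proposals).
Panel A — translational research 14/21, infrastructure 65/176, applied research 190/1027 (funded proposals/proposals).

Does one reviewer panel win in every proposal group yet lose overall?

Translational research: Panel B 32/55 = 58.2%, Panel A 14/21 = 66.7% → Panel A
Infrastructure: Panel B 41/144 = 28.5%, Panel A 65/176 = 36.9% → Panel A
Applied research: Panel B 117/930 = 12.6%, Panel A 190/1027 = 18.5% → Panel A
Overall: Panel B 190/1129 = 16.8%, Panel A 269/1224 = 22.0% → Panel A
Panel A wins overall and in every proposal group — no reversal.

No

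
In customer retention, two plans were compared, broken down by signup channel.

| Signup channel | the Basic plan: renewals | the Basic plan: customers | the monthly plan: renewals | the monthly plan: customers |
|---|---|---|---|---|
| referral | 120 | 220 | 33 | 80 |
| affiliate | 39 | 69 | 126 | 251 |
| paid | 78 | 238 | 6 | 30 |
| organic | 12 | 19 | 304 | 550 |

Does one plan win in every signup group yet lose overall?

Yes

Referral: the Basic plan 120/220 = 54.5%, the monthly plan 33/80 = 41.2% → the Basic plan
Affiliate: the Basic plan 39/69 = 56.5%, the monthly plan 126/251 = 50.2% → the Basic plan
Paid: the Basic plan 78/238 = 32.8%, the monthly plan 6/30 = 20.0% → the Basic plan
Organic: the Basic plan 12/19 = 63.2%, the monthly plan 304/550 = 55.3% → the Basic plan
Overall: the Basic plan 249/546 = 45.6%, the monthly plan 469/911 = 51.5% → the monthly plan
The Basic plan wins each signup group but the monthly plan wins overall — the comparison reverses. The Basic plan's customers skew toward paid, which has a lower base rate.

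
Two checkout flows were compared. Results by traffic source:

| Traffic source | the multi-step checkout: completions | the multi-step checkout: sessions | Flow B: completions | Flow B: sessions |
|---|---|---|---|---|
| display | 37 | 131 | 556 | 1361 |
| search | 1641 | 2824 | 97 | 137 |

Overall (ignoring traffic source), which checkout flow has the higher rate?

Display: the multi-step checkout 37/131 = 28.2%, Flow B 556/1361 = 40.9% → Flow B
Search: the multi-step checkout 1641/2824 = 58.1%, Flow B 97/137 = 70.8% → Flow B
Overall: the multi-step checkout 1678/2955 = 56.8%, Flow B 653/1498 = 43.6% → the multi-step checkout
(Flow B wins every traffic group but the multi-step checkout wins overall — Flow B's sessions skew toward the low-rate display group.)

the multi-step checkout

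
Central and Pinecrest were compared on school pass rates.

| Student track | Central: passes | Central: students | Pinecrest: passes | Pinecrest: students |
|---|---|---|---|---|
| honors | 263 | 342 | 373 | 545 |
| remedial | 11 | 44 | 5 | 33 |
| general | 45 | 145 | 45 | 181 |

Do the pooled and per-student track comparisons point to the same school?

Yes

Honors: Central 263/342 = 76.9%, Pinecrest 373/545 = 68.4% → Central
Remedial: Central 11/44 = 25.0%, Pinecrest 5/33 = 15.2% → Central
General: Central 45/145 = 31.0%, Pinecrest 45/181 = 24.9% → Central
Overall: Central 319/531 = 60.1%, Pinecrest 423/759 = 55.7% → Central
Central wins overall and in every student group — no reversal.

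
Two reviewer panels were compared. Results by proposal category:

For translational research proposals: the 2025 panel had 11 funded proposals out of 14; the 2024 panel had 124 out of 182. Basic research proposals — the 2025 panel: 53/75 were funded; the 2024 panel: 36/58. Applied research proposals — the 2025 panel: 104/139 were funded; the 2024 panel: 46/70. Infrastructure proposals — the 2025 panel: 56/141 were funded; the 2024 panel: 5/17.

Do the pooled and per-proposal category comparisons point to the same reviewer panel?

No

Translational research: the 2025 panel 11/14 = 78.6%, the 2024 panel 124/182 = 68.1% → the 2025 panel
Basic research: the 2025 panel 53/75 = 70.7%, the 2024 panel 36/58 = 62.1% → the 2025 panel
Applied research: the 2025 panel 104/139 = 74.8%, the 2024 panel 46/70 = 65.7% → the 2025 panel
Infrastructure: the 2025 panel 56/141 = 39.7%, the 2024 panel 5/17 = 29.4% → the 2025 panel
Overall: the 2025 panel 224/369 = 60.7%, the 2024 panel 211/327 = 64.5% → the 2024 panel
The 2025 panel wins each proposal group but the 2024 panel wins overall — the comparison reverses. The 2025 panel's proposals skew toward infrastructure, which has a lower base rate.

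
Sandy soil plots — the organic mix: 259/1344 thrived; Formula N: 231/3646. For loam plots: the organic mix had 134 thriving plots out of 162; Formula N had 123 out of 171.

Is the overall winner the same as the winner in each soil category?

Sandy soil: the organic mix 259/1344 = 19.3%, Formula N 231/3646 = 6.3% → the organic mix
Loam: the organic mix 134/162 = 82.7%, Formula N 123/171 = 71.9% → the organic mix
Overall: the organic mix 393/1506 = 26.1%, Formula N 354/3817 = 9.3% → the organic mix
The organic mix wins overall and in every soil group — no reversal.

Yes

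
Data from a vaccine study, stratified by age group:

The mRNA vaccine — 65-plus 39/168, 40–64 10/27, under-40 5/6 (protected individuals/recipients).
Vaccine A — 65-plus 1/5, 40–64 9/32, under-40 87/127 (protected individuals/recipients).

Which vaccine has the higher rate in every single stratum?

65-plus: the mRNA vaccine 39/168 = 23.2%, Vaccine A 1/5 = 20.0% → the mRNA vaccine
40–64: the mRNA vaccine 10/27 = 37.0%, Vaccine A 9/32 = 28.1% → the mRNA vaccine
Under-40: the mRNA vaccine 5/6 = 83.3%, Vaccine A 87/127 = 68.5% → the mRNA vaccine
The mRNA vaccine has the higher rate in all 3 groups.

the mRNA vaccine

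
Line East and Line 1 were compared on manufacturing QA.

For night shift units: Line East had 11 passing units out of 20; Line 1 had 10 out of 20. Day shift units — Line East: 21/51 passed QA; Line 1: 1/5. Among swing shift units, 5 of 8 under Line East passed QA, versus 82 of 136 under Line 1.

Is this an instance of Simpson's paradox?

Night shift: Line East 11/20 = 55.0%, Line 1 10/20 = 50.0% → Line East
Day shift: Line East 21/51 = 41.2%, Line 1 1/5 = 20.0% → Line East
Swing shift: Line East 5/8 = 62.5%, Line 1 82/136 = 60.3% → Line East
Overall: Line East 37/79 = 46.8%, Line 1 93/161 = 57.8% → Line 1
Line East wins each shift group but Line 1 wins overall — the comparison reverses. Line East's units skew toward day shift, which has a lower base rate.

Yes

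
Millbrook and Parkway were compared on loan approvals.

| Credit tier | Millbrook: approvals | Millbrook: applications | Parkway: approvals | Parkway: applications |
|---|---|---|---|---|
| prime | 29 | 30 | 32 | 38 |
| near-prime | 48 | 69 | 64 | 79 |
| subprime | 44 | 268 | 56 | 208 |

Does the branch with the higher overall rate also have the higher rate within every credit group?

No

Prime: Millbrook 29/30 = 96.7%, Parkway 32/38 = 84.2% → Millbrook
Near-prime: Millbrook 48/69 = 69.6%, Parkway 64/79 = 81.0% → Parkway
Subprime: Millbrook 44/268 = 16.4%, Parkway 56/208 = 26.9% → Parkway
Overall: Millbrook 121/367 = 33.0%, Parkway 152/325 = 46.8% → Parkway
Neither sweeps: Millbrook wins 1 of 3 groups, Parkway wins 2. Parkway wins overall but not every group — no Simpson reversal.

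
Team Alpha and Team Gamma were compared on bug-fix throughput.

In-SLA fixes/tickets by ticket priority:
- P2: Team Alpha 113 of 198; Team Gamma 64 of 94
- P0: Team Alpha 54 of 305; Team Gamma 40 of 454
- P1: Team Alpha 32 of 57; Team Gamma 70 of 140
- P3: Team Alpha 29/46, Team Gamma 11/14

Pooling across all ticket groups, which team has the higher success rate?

Team Alpha

P2: Team Alpha 113/198 = 57.1%, Team Gamma 64/94 = 68.1% → Team Gamma
P0: Team Alpha 54/305 = 17.7%, Team Gamma 40/454 = 8.8% → Team Alpha
P1: Team Alpha 32/57 = 56.1%, Team Gamma 70/140 = 50.0% → Team Alpha
P3: Team Alpha 29/46 = 63.0%, Team Gamma 11/14 = 78.6% → Team Gamma
Overall: Team Alpha 228/606 = 37.6%, Team Gamma 185/702 = 26.4% → Team Alpha
(Neither sweeps every ticket group, but Team Alpha has the higher pooled rate.)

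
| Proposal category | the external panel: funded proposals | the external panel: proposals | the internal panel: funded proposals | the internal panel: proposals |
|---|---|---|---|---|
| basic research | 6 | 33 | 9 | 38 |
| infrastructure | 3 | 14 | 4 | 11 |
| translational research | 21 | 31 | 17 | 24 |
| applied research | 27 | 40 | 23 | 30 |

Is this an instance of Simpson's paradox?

Basic research: the external panel 6/33 = 18.2%, the internal panel 9/38 = 23.7% → the internal panel
Infrastructure: the external panel 3/14 = 21.4%, the internal panel 4/11 = 36.4% → the internal panel
Translational research: the external panel 21/31 = 67.7%, the internal panel 17/24 = 70.8% → the internal panel
Applied research: the external panel 27/40 = 67.5%, the internal panel 23/30 = 76.7% → the internal panel
Overall: the external panel 57/118 = 48.3%, the internal panel 53/103 = 51.5% → the internal panel
The internal panel wins overall and in every proposal group — no reversal.

No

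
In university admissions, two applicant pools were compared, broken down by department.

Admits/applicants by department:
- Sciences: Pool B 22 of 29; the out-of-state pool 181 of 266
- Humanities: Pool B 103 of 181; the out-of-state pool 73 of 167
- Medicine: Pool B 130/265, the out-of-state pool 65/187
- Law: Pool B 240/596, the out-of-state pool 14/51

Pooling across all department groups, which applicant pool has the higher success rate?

Sciences: Pool B 22/29 = 75.9%, the out-of-state pool 181/266 = 68.0% → Pool B
Humanities: Pool B 103/181 = 56.9%, the out-of-state pool 73/167 = 43.7% → Pool B
Medicine: Pool B 130/265 = 49.1%, the out-of-state pool 65/187 = 34.8% → Pool B
Law: Pool B 240/596 = 40.3%, the out-of-state pool 14/51 = 27.5% → Pool B
Overall: Pool B 495/1071 = 46.2%, the out-of-state pool 333/671 = 49.6% → the out-of-state pool
(Pool B wins every department group but the out-of-state pool wins overall — Pool B's applicants skew toward the low-rate Law group.)

the out-of-state pool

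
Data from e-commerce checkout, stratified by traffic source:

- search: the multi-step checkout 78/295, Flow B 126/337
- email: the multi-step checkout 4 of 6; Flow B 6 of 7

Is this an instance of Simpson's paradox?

Search: the multi-step checkout 78/295 = 26.4%, Flow B 126/337 = 37.4% → Flow B
Email: the multi-step checkout 4/6 = 66.7%, Flow B 6/7 = 85.7% → Flow B
Overall: the multi-step checkout 82/301 = 27.2%, Flow B 132/344 = 38.4% → Flow B
Flow B wins overall and in every traffic group — no reversal.

No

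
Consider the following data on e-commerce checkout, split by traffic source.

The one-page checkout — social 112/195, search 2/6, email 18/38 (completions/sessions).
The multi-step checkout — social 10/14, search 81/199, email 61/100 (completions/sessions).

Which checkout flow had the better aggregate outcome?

the one-page checkout

Social: the one-page checkout 112/195 = 57.4%, the multi-step checkout 10/14 = 71.4% → the multi-step checkout
Search: the one-page checkout 2/6 = 33.3%, the multi-step checkout 81/199 = 40.7% → the multi-step checkout
Email: the one-page checkout 18/38 = 47.4%, the multi-step checkout 61/100 = 61.0% → the multi-step checkout
Overall: the one-page checkout 132/239 = 55.2%, the multi-step checkout 152/313 = 48.6% → the one-page checkout
(The multi-step checkout wins every traffic group but the one-page checkout wins overall — the multi-step checkout's sessions skew toward the low-rate search group.)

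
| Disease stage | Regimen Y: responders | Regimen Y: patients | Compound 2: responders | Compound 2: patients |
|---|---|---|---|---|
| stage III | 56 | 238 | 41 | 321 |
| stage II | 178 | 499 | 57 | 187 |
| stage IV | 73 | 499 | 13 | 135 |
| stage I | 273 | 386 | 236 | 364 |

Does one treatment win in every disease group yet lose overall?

Stage III: Regimen Y 56/238 = 23.5%, Compound 2 41/321 = 12.8% → Regimen Y
Stage II: Regimen Y 178/499 = 35.7%, Compound 2 57/187 = 30.5% → Regimen Y
Stage IV: Regimen Y 73/499 = 14.6%, Compound 2 13/135 = 9.6% → Regimen Y
Stage I: Regimen Y 273/386 = 70.7%, Compound 2 236/364 = 64.8% → Regimen Y
Overall: Regimen Y 580/1622 = 35.8%, Compound 2 347/1007 = 34.5% → Regimen Y
Regimen Y wins overall and in every disease group — no reversal.

No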